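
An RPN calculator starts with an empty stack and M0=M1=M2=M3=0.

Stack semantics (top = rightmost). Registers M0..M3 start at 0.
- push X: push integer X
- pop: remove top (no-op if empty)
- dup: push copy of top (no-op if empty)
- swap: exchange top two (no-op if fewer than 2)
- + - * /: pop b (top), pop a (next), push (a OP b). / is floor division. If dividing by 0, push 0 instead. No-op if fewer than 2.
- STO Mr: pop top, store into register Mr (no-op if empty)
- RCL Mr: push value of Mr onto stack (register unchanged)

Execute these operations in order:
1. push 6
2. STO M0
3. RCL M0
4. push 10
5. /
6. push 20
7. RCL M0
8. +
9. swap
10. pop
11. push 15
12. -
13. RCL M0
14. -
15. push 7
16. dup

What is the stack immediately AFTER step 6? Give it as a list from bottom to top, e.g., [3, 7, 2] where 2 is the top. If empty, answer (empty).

After op 1 (push 6): stack=[6] mem=[0,0,0,0]
After op 2 (STO M0): stack=[empty] mem=[6,0,0,0]
After op 3 (RCL M0): stack=[6] mem=[6,0,0,0]
After op 4 (push 10): stack=[6,10] mem=[6,0,0,0]
After op 5 (/): stack=[0] mem=[6,0,0,0]
After op 6 (push 20): stack=[0,20] mem=[6,0,0,0]

[0, 20]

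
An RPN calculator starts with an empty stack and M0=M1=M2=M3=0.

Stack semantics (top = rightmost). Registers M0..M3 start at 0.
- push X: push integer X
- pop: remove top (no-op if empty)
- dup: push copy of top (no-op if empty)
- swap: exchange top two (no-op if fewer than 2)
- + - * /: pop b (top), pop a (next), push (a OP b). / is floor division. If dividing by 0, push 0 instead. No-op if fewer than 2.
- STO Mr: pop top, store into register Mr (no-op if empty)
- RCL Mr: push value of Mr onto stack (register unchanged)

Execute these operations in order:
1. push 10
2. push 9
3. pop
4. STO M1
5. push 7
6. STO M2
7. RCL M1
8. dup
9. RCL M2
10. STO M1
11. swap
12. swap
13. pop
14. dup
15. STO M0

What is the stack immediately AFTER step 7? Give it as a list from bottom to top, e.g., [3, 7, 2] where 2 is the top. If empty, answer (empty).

After op 1 (push 10): stack=[10] mem=[0,0,0,0]
After op 2 (push 9): stack=[10,9] mem=[0,0,0,0]
After op 3 (pop): stack=[10] mem=[0,0,0,0]
After op 4 (STO M1): stack=[empty] mem=[0,10,0,0]
After op 5 (push 7): stack=[7] mem=[0,10,0,0]
After op 6 (STO M2): stack=[empty] mem=[0,10,7,0]
After op 7 (RCL M1): stack=[10] mem=[0,10,7,0]

[10]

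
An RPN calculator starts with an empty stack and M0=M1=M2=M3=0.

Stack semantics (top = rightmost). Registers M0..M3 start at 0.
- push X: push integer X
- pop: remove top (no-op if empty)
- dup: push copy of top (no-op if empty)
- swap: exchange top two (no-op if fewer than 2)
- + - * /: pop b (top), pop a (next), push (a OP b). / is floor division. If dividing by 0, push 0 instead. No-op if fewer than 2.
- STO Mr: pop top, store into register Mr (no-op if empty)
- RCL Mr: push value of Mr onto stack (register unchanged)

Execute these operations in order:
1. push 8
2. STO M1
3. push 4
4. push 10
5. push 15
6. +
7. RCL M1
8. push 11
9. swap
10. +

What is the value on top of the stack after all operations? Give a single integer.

Answer: 19

Derivation:
After op 1 (push 8): stack=[8] mem=[0,0,0,0]
After op 2 (STO M1): stack=[empty] mem=[0,8,0,0]
After op 3 (push 4): stack=[4] mem=[0,8,0,0]
After op 4 (push 10): stack=[4,10] mem=[0,8,0,0]
After op 5 (push 15): stack=[4,10,15] mem=[0,8,0,0]
After op 6 (+): stack=[4,25] mem=[0,8,0,0]
After op 7 (RCL M1): stack=[4,25,8] mem=[0,8,0,0]
After op 8 (push 11): stack=[4,25,8,11] mem=[0,8,0,0]
After op 9 (swap): stack=[4,25,11,8] mem=[0,8,0,0]
After op 10 (+): stack=[4,25,19] mem=[0,8,0,0]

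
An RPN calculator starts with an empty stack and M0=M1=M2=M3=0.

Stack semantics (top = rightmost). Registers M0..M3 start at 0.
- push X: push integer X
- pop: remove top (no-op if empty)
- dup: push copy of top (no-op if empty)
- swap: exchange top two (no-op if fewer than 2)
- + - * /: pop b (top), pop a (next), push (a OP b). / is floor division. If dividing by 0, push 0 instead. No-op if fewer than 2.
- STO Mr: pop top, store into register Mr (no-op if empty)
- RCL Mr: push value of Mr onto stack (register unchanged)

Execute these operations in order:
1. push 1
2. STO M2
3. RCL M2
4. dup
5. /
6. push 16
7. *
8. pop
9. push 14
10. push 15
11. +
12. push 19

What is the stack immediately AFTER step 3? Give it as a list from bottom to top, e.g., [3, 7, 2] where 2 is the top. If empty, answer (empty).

After op 1 (push 1): stack=[1] mem=[0,0,0,0]
After op 2 (STO M2): stack=[empty] mem=[0,0,1,0]
After op 3 (RCL M2): stack=[1] mem=[0,0,1,0]

[1]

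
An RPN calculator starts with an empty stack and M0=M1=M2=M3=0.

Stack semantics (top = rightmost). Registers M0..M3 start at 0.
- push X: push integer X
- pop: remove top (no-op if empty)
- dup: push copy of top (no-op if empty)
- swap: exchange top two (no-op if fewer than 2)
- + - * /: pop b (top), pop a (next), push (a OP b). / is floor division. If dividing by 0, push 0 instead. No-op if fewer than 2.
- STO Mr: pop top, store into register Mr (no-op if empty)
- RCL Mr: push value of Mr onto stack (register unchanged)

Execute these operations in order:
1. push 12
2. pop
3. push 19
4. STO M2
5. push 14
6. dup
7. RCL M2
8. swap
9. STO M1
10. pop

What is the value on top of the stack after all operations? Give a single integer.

Answer: 14

Derivation:
After op 1 (push 12): stack=[12] mem=[0,0,0,0]
After op 2 (pop): stack=[empty] mem=[0,0,0,0]
After op 3 (push 19): stack=[19] mem=[0,0,0,0]
After op 4 (STO M2): stack=[empty] mem=[0,0,19,0]
After op 5 (push 14): stack=[14] mem=[0,0,19,0]
After op 6 (dup): stack=[14,14] mem=[0,0,19,0]
After op 7 (RCL M2): stack=[14,14,19] mem=[0,0,19,0]
After op 8 (swap): stack=[14,19,14] mem=[0,0,19,0]
After op 9 (STO M1): stack=[14,19] mem=[0,14,19,0]
After op 10 (pop): stack=[14] mem=[0,14,19,0]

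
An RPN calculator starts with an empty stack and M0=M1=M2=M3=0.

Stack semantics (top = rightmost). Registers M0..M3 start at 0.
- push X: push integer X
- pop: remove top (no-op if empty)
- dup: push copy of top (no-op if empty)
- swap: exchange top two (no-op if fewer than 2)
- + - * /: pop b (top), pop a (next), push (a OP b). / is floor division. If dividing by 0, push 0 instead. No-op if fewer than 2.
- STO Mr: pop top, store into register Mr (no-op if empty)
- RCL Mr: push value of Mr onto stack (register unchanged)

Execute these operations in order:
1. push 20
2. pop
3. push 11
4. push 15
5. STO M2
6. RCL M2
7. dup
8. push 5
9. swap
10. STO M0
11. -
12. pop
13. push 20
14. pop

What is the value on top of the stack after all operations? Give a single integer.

After op 1 (push 20): stack=[20] mem=[0,0,0,0]
After op 2 (pop): stack=[empty] mem=[0,0,0,0]
After op 3 (push 11): stack=[11] mem=[0,0,0,0]
After op 4 (push 15): stack=[11,15] mem=[0,0,0,0]
After op 5 (STO M2): stack=[11] mem=[0,0,15,0]
After op 6 (RCL M2): stack=[11,15] mem=[0,0,15,0]
After op 7 (dup): stack=[11,15,15] mem=[0,0,15,0]
After op 8 (push 5): stack=[11,15,15,5] mem=[0,0,15,0]
After op 9 (swap): stack=[11,15,5,15] mem=[0,0,15,0]
After op 10 (STO M0): stack=[11,15,5] mem=[15,0,15,0]
After op 11 (-): stack=[11,10] mem=[15,0,15,0]
After op 12 (pop): stack=[11] mem=[15,0,15,0]
After op 13 (push 20): stack=[11,20] mem=[15,0,15,0]
After op 14 (pop): stack=[11] mem=[15,0,15,0]

Answer: 11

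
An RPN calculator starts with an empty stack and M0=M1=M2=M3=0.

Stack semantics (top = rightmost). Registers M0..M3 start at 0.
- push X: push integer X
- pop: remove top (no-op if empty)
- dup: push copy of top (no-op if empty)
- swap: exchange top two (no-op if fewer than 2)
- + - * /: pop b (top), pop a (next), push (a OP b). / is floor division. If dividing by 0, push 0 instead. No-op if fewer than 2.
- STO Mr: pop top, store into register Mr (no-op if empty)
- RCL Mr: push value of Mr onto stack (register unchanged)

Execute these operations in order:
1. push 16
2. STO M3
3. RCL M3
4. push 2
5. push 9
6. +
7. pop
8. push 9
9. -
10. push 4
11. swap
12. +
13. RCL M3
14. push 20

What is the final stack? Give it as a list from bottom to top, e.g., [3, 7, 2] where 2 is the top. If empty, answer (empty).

Answer: [11, 16, 20]

Derivation:
After op 1 (push 16): stack=[16] mem=[0,0,0,0]
After op 2 (STO M3): stack=[empty] mem=[0,0,0,16]
After op 3 (RCL M3): stack=[16] mem=[0,0,0,16]
After op 4 (push 2): stack=[16,2] mem=[0,0,0,16]
After op 5 (push 9): stack=[16,2,9] mem=[0,0,0,16]
After op 6 (+): stack=[16,11] mem=[0,0,0,16]
After op 7 (pop): stack=[16] mem=[0,0,0,16]
After op 8 (push 9): stack=[16,9] mem=[0,0,0,16]
After op 9 (-): stack=[7] mem=[0,0,0,16]
After op 10 (push 4): stack=[7,4] mem=[0,0,0,16]
After op 11 (swap): stack=[4,7] mem=[0,0,0,16]
After op 12 (+): stack=[11] mem=[0,0,0,16]
After op 13 (RCL M3): stack=[11,16] mem=[0,0,0,16]
After op 14 (push 20): stack=[11,16,20] mem=[0,0,0,16]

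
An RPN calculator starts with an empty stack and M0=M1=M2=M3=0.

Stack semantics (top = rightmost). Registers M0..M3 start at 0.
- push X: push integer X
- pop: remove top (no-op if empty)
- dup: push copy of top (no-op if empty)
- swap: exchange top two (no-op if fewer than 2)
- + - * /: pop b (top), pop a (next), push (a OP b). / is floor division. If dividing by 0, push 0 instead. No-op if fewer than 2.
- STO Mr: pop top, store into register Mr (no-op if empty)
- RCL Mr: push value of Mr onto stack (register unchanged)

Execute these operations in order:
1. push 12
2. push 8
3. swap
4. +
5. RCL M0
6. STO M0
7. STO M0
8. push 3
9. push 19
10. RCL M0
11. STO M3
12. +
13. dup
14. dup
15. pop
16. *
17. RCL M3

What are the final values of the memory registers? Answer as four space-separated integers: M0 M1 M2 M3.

Answer: 20 0 0 20

Derivation:
After op 1 (push 12): stack=[12] mem=[0,0,0,0]
After op 2 (push 8): stack=[12,8] mem=[0,0,0,0]
After op 3 (swap): stack=[8,12] mem=[0,0,0,0]
After op 4 (+): stack=[20] mem=[0,0,0,0]
After op 5 (RCL M0): stack=[20,0] mem=[0,0,0,0]
After op 6 (STO M0): stack=[20] mem=[0,0,0,0]
After op 7 (STO M0): stack=[empty] mem=[20,0,0,0]
After op 8 (push 3): stack=[3] mem=[20,0,0,0]
After op 9 (push 19): stack=[3,19] mem=[20,0,0,0]
After op 10 (RCL M0): stack=[3,19,20] mem=[20,0,0,0]
After op 11 (STO M3): stack=[3,19] mem=[20,0,0,20]
After op 12 (+): stack=[22] mem=[20,0,0,20]
After op 13 (dup): stack=[22,22] mem=[20,0,0,20]
After op 14 (dup): stack=[22,22,22] mem=[20,0,0,20]
After op 15 (pop): stack=[22,22] mem=[20,0,0,20]
After op 16 (*): stack=[484] mem=[20,0,0,20]
After op 17 (RCL M3): stack=[484,20] mem=[20,0,0,20]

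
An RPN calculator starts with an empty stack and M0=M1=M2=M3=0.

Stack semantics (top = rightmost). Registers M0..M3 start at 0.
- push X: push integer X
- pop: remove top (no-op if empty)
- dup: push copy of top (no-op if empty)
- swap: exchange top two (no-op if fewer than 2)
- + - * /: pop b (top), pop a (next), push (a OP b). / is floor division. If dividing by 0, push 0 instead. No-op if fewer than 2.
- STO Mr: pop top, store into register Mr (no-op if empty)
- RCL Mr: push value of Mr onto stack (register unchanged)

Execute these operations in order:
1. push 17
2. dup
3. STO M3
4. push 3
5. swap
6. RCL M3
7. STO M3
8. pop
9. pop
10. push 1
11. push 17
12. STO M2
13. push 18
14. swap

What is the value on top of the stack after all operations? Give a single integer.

Answer: 1

Derivation:
After op 1 (push 17): stack=[17] mem=[0,0,0,0]
After op 2 (dup): stack=[17,17] mem=[0,0,0,0]
After op 3 (STO M3): stack=[17] mem=[0,0,0,17]
After op 4 (push 3): stack=[17,3] mem=[0,0,0,17]
After op 5 (swap): stack=[3,17] mem=[0,0,0,17]
After op 6 (RCL M3): stack=[3,17,17] mem=[0,0,0,17]
After op 7 (STO M3): stack=[3,17] mem=[0,0,0,17]
After op 8 (pop): stack=[3] mem=[0,0,0,17]
After op 9 (pop): stack=[empty] mem=[0,0,0,17]
After op 10 (push 1): stack=[1] mem=[0,0,0,17]
After op 11 (push 17): stack=[1,17] mem=[0,0,0,17]
After op 12 (STO M2): stack=[1] mem=[0,0,17,17]
After op 13 (push 18): stack=[1,18] mem=[0,0,17,17]
After op 14 (swap): stack=[18,1] mem=[0,0,17,17]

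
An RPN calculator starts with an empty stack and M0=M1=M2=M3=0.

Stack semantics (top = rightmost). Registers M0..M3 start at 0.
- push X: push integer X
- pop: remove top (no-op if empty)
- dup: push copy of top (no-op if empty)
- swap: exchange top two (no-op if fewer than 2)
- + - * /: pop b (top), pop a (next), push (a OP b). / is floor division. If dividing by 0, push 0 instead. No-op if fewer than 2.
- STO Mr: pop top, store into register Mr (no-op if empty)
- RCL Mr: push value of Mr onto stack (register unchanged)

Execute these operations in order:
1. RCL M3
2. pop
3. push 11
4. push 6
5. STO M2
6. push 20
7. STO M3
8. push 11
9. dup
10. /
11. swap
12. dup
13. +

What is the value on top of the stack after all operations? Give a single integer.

After op 1 (RCL M3): stack=[0] mem=[0,0,0,0]
After op 2 (pop): stack=[empty] mem=[0,0,0,0]
After op 3 (push 11): stack=[11] mem=[0,0,0,0]
After op 4 (push 6): stack=[11,6] mem=[0,0,0,0]
After op 5 (STO M2): stack=[11] mem=[0,0,6,0]
After op 6 (push 20): stack=[11,20] mem=[0,0,6,0]
After op 7 (STO M3): stack=[11] mem=[0,0,6,20]
After op 8 (push 11): stack=[11,11] mem=[0,0,6,20]
After op 9 (dup): stack=[11,11,11] mem=[0,0,6,20]
After op 10 (/): stack=[11,1] mem=[0,0,6,20]
After op 11 (swap): stack=[1,11] mem=[0,0,6,20]
After op 12 (dup): stack=[1,11,11] mem=[0,0,6,20]
After op 13 (+): stack=[1,22] mem=[0,0,6,20]

Answer: 22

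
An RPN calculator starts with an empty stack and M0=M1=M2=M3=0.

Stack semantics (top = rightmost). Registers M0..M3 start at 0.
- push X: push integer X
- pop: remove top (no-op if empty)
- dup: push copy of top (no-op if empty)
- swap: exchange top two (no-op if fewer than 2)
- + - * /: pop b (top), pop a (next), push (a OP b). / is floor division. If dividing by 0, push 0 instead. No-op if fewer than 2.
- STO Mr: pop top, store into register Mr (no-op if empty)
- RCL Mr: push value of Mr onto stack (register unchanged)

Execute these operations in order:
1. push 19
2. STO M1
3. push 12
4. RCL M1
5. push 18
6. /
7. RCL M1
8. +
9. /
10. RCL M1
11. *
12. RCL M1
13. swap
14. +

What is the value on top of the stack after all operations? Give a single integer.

After op 1 (push 19): stack=[19] mem=[0,0,0,0]
After op 2 (STO M1): stack=[empty] mem=[0,19,0,0]
After op 3 (push 12): stack=[12] mem=[0,19,0,0]
After op 4 (RCL M1): stack=[12,19] mem=[0,19,0,0]
After op 5 (push 18): stack=[12,19,18] mem=[0,19,0,0]
After op 6 (/): stack=[12,1] mem=[0,19,0,0]
After op 7 (RCL M1): stack=[12,1,19] mem=[0,19,0,0]
After op 8 (+): stack=[12,20] mem=[0,19,0,0]
After op 9 (/): stack=[0] mem=[0,19,0,0]
After op 10 (RCL M1): stack=[0,19] mem=[0,19,0,0]
After op 11 (*): stack=[0] mem=[0,19,0,0]
After op 12 (RCL M1): stack=[0,19] mem=[0,19,0,0]
After op 13 (swap): stack=[19,0] mem=[0,19,0,0]
After op 14 (+): stack=[19] mem=[0,19,0,0]

Answer: 19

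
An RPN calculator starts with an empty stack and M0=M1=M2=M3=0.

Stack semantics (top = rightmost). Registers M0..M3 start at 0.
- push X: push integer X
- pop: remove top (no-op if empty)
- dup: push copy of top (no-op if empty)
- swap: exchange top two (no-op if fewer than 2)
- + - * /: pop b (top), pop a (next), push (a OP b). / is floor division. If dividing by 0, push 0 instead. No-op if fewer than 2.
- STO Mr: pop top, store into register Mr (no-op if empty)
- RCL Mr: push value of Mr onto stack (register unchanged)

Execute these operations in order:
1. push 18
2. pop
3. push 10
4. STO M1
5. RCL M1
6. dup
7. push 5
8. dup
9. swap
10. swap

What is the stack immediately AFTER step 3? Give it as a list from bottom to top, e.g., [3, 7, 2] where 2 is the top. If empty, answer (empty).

After op 1 (push 18): stack=[18] mem=[0,0,0,0]
After op 2 (pop): stack=[empty] mem=[0,0,0,0]
After op 3 (push 10): stack=[10] mem=[0,0,0,0]

[10]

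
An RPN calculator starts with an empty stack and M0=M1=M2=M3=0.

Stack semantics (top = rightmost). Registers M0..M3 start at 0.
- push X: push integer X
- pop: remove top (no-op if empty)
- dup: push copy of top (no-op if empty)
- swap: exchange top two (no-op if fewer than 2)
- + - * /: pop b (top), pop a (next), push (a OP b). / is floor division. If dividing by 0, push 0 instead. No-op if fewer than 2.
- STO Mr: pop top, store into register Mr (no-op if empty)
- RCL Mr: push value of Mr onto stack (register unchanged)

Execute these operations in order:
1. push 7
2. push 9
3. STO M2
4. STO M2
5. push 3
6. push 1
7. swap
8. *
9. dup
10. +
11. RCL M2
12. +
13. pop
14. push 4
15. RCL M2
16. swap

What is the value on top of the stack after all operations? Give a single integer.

Answer: 4

Derivation:
After op 1 (push 7): stack=[7] mem=[0,0,0,0]
After op 2 (push 9): stack=[7,9] mem=[0,0,0,0]
After op 3 (STO M2): stack=[7] mem=[0,0,9,0]
After op 4 (STO M2): stack=[empty] mem=[0,0,7,0]
After op 5 (push 3): stack=[3] mem=[0,0,7,0]
After op 6 (push 1): stack=[3,1] mem=[0,0,7,0]
After op 7 (swap): stack=[1,3] mem=[0,0,7,0]
After op 8 (*): stack=[3] mem=[0,0,7,0]
After op 9 (dup): stack=[3,3] mem=[0,0,7,0]
After op 10 (+): stack=[6] mem=[0,0,7,0]
After op 11 (RCL M2): stack=[6,7] mem=[0,0,7,0]
After op 12 (+): stack=[13] mem=[0,0,7,0]
After op 13 (pop): stack=[empty] mem=[0,0,7,0]
After op 14 (push 4): stack=[4] mem=[0,0,7,0]
After op 15 (RCL M2): stack=[4,7] mem=[0,0,7,0]
After op 16 (swap): stack=[7,4] mem=[0,0,7,0]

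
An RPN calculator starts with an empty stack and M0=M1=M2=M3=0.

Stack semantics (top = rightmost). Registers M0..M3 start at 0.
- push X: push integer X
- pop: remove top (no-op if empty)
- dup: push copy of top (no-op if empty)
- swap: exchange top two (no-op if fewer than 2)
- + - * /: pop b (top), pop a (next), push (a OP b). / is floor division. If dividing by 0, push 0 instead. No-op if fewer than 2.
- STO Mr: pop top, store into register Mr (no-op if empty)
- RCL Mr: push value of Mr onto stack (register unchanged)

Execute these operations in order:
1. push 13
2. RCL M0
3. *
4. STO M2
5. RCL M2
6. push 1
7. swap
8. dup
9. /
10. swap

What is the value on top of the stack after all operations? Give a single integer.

Answer: 1

Derivation:
After op 1 (push 13): stack=[13] mem=[0,0,0,0]
After op 2 (RCL M0): stack=[13,0] mem=[0,0,0,0]
After op 3 (*): stack=[0] mem=[0,0,0,0]
After op 4 (STO M2): stack=[empty] mem=[0,0,0,0]
After op 5 (RCL M2): stack=[0] mem=[0,0,0,0]
After op 6 (push 1): stack=[0,1] mem=[0,0,0,0]
After op 7 (swap): stack=[1,0] mem=[0,0,0,0]
After op 8 (dup): stack=[1,0,0] mem=[0,0,0,0]
After op 9 (/): stack=[1,0] mem=[0,0,0,0]
After op 10 (swap): stack=[0,1] mem=[0,0,0,0]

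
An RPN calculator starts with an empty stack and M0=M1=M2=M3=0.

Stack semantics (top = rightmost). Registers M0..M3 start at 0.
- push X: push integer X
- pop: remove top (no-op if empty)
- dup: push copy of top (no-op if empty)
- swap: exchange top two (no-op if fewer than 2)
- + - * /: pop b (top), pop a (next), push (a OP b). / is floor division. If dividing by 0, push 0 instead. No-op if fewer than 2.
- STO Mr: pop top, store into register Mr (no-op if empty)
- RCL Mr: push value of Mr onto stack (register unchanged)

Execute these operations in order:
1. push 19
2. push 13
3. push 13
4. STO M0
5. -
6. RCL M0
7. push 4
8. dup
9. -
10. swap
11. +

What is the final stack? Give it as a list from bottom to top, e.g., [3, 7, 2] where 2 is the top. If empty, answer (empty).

After op 1 (push 19): stack=[19] mem=[0,0,0,0]
After op 2 (push 13): stack=[19,13] mem=[0,0,0,0]
After op 3 (push 13): stack=[19,13,13] mem=[0,0,0,0]
After op 4 (STO M0): stack=[19,13] mem=[13,0,0,0]
After op 5 (-): stack=[6] mem=[13,0,0,0]
After op 6 (RCL M0): stack=[6,13] mem=[13,0,0,0]
After op 7 (push 4): stack=[6,13,4] mem=[13,0,0,0]
After op 8 (dup): stack=[6,13,4,4] mem=[13,0,0,0]
After op 9 (-): stack=[6,13,0] mem=[13,0,0,0]
After op 10 (swap): stack=[6,0,13] mem=[13,0,0,0]
After op 11 (+): stack=[6,13] mem=[13,0,0,0]

Answer: [6, 13]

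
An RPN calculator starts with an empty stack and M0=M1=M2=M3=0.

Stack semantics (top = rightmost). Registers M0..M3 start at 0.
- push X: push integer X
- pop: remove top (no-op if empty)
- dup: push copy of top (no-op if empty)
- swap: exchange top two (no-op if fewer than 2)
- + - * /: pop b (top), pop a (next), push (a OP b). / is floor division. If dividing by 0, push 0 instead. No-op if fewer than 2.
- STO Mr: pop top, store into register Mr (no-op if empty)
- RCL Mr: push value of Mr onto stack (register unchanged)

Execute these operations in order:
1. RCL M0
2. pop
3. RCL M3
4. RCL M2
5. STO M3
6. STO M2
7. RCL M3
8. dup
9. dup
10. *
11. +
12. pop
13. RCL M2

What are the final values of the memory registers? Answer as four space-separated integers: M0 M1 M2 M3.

After op 1 (RCL M0): stack=[0] mem=[0,0,0,0]
After op 2 (pop): stack=[empty] mem=[0,0,0,0]
After op 3 (RCL M3): stack=[0] mem=[0,0,0,0]
After op 4 (RCL M2): stack=[0,0] mem=[0,0,0,0]
After op 5 (STO M3): stack=[0] mem=[0,0,0,0]
After op 6 (STO M2): stack=[empty] mem=[0,0,0,0]
After op 7 (RCL M3): stack=[0] mem=[0,0,0,0]
After op 8 (dup): stack=[0,0] mem=[0,0,0,0]
After op 9 (dup): stack=[0,0,0] mem=[0,0,0,0]
After op 10 (*): stack=[0,0] mem=[0,0,0,0]
After op 11 (+): stack=[0] mem=[0,0,0,0]
After op 12 (pop): stack=[empty] mem=[0,0,0,0]
After op 13 (RCL M2): stack=[0] mem=[0,0,0,0]

Answer: 0 0 0 0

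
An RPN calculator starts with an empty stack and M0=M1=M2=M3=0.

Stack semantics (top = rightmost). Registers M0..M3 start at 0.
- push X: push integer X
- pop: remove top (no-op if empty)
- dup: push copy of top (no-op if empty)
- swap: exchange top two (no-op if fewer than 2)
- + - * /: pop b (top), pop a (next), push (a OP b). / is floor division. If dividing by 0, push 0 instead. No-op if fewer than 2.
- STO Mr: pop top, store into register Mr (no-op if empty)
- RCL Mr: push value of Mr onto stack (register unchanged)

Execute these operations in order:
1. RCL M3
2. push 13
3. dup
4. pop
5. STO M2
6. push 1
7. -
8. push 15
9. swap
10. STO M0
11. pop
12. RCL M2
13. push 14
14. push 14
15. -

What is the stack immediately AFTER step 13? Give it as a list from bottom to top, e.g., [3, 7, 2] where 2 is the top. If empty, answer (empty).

After op 1 (RCL M3): stack=[0] mem=[0,0,0,0]
After op 2 (push 13): stack=[0,13] mem=[0,0,0,0]
After op 3 (dup): stack=[0,13,13] mem=[0,0,0,0]
After op 4 (pop): stack=[0,13] mem=[0,0,0,0]
After op 5 (STO M2): stack=[0] mem=[0,0,13,0]
After op 6 (push 1): stack=[0,1] mem=[0,0,13,0]
After op 7 (-): stack=[-1] mem=[0,0,13,0]
After op 8 (push 15): stack=[-1,15] mem=[0,0,13,0]
After op 9 (swap): stack=[15,-1] mem=[0,0,13,0]
After op 10 (STO M0): stack=[15] mem=[-1,0,13,0]
After op 11 (pop): stack=[empty] mem=[-1,0,13,0]
After op 12 (RCL M2): stack=[13] mem=[-1,0,13,0]
After op 13 (push 14): stack=[13,14] mem=[-1,0,13,0]

[13, 14]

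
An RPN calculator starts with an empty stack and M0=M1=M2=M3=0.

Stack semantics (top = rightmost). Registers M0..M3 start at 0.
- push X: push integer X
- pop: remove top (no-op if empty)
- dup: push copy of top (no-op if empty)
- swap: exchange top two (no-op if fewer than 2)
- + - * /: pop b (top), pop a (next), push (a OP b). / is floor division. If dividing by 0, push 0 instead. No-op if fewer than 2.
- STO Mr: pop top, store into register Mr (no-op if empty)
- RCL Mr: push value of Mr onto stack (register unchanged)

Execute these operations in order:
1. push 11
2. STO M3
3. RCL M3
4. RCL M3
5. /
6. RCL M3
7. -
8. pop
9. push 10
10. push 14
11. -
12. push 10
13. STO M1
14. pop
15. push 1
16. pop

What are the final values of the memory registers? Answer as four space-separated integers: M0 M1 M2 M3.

Answer: 0 10 0 11

Derivation:
After op 1 (push 11): stack=[11] mem=[0,0,0,0]
After op 2 (STO M3): stack=[empty] mem=[0,0,0,11]
After op 3 (RCL M3): stack=[11] mem=[0,0,0,11]
After op 4 (RCL M3): stack=[11,11] mem=[0,0,0,11]
After op 5 (/): stack=[1] mem=[0,0,0,11]
After op 6 (RCL M3): stack=[1,11] mem=[0,0,0,11]
After op 7 (-): stack=[-10] mem=[0,0,0,11]
After op 8 (pop): stack=[empty] mem=[0,0,0,11]
After op 9 (push 10): stack=[10] mem=[0,0,0,11]
After op 10 (push 14): stack=[10,14] mem=[0,0,0,11]
After op 11 (-): stack=[-4] mem=[0,0,0,11]
After op 12 (push 10): stack=[-4,10] mem=[0,0,0,11]
After op 13 (STO M1): stack=[-4] mem=[0,10,0,11]
After op 14 (pop): stack=[empty] mem=[0,10,0,11]
After op 15 (push 1): stack=[1] mem=[0,10,0,11]
After op 16 (pop): stack=[empty] mem=[0,10,0,11]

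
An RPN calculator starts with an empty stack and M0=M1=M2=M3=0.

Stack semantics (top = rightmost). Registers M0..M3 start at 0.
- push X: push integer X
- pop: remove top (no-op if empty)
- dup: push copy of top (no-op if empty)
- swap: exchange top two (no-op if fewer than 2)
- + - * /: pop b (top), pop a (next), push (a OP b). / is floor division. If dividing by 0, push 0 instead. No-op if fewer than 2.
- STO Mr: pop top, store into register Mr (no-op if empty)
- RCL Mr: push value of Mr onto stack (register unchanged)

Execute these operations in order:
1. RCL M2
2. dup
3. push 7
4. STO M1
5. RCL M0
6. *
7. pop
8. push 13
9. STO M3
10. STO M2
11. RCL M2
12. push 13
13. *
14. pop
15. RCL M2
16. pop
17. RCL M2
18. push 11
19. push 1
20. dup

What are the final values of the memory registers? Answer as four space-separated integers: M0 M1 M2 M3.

Answer: 0 7 0 13

Derivation:
After op 1 (RCL M2): stack=[0] mem=[0,0,0,0]
After op 2 (dup): stack=[0,0] mem=[0,0,0,0]
After op 3 (push 7): stack=[0,0,7] mem=[0,0,0,0]
After op 4 (STO M1): stack=[0,0] mem=[0,7,0,0]
After op 5 (RCL M0): stack=[0,0,0] mem=[0,7,0,0]
After op 6 (*): stack=[0,0] mem=[0,7,0,0]
After op 7 (pop): stack=[0] mem=[0,7,0,0]
After op 8 (push 13): stack=[0,13] mem=[0,7,0,0]
After op 9 (STO M3): stack=[0] mem=[0,7,0,13]
After op 10 (STO M2): stack=[empty] mem=[0,7,0,13]
After op 11 (RCL M2): stack=[0] mem=[0,7,0,13]
After op 12 (push 13): stack=[0,13] mem=[0,7,0,13]
After op 13 (*): stack=[0] mem=[0,7,0,13]
After op 14 (pop): stack=[empty] mem=[0,7,0,13]
After op 15 (RCL M2): stack=[0] mem=[0,7,0,13]
After op 16 (pop): stack=[empty] mem=[0,7,0,13]
After op 17 (RCL M2): stack=[0] mem=[0,7,0,13]
After op 18 (push 11): stack=[0,11] mem=[0,7,0,13]
After op 19 (push 1): stack=[0,11,1] mem=[0,7,0,13]
After op 20 (dup): stack=[0,11,1,1] mem=[0,7,0,13]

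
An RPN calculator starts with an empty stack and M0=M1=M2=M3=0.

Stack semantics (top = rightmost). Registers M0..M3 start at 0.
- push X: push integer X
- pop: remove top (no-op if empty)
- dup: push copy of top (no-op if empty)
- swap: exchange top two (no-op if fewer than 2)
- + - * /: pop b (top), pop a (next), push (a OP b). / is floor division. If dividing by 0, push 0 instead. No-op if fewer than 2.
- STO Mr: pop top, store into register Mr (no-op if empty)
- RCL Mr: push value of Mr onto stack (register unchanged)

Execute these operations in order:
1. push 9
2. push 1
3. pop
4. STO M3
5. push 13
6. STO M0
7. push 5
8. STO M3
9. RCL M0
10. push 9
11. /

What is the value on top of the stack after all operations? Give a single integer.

Answer: 1

Derivation:
After op 1 (push 9): stack=[9] mem=[0,0,0,0]
After op 2 (push 1): stack=[9,1] mem=[0,0,0,0]
After op 3 (pop): stack=[9] mem=[0,0,0,0]
After op 4 (STO M3): stack=[empty] mem=[0,0,0,9]
After op 5 (push 13): stack=[13] mem=[0,0,0,9]
After op 6 (STO M0): stack=[empty] mem=[13,0,0,9]
After op 7 (push 5): stack=[5] mem=[13,0,0,9]
After op 8 (STO M3): stack=[empty] mem=[13,0,0,5]
After op 9 (RCL M0): stack=[13] mem=[13,0,0,5]
After op 10 (push 9): stack=[13,9] mem=[13,0,0,5]
After op 11 (/): stack=[1] mem=[13,0,0,5]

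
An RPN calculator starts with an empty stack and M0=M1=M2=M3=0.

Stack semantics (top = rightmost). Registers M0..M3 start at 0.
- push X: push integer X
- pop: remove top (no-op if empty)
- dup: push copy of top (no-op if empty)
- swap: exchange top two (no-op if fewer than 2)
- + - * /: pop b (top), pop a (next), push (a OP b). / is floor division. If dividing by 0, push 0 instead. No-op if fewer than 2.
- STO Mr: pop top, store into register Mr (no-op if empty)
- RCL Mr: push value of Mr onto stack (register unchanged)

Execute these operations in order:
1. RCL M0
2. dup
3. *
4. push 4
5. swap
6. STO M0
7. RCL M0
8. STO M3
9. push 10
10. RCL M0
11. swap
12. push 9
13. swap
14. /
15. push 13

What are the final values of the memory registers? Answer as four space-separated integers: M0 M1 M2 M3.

Answer: 0 0 0 0

Derivation:
After op 1 (RCL M0): stack=[0] mem=[0,0,0,0]
After op 2 (dup): stack=[0,0] mem=[0,0,0,0]
After op 3 (*): stack=[0] mem=[0,0,0,0]
After op 4 (push 4): stack=[0,4] mem=[0,0,0,0]
After op 5 (swap): stack=[4,0] mem=[0,0,0,0]
After op 6 (STO M0): stack=[4] mem=[0,0,0,0]
After op 7 (RCL M0): stack=[4,0] mem=[0,0,0,0]
After op 8 (STO M3): stack=[4] mem=[0,0,0,0]
After op 9 (push 10): stack=[4,10] mem=[0,0,0,0]
After op 10 (RCL M0): stack=[4,10,0] mem=[0,0,0,0]
After op 11 (swap): stack=[4,0,10] mem=[0,0,0,0]
After op 12 (push 9): stack=[4,0,10,9] mem=[0,0,0,0]
After op 13 (swap): stack=[4,0,9,10] mem=[0,0,0,0]
After op 14 (/): stack=[4,0,0] mem=[0,0,0,0]
After op 15 (push 13): stack=[4,0,0,13] mem=[0,0,0,0]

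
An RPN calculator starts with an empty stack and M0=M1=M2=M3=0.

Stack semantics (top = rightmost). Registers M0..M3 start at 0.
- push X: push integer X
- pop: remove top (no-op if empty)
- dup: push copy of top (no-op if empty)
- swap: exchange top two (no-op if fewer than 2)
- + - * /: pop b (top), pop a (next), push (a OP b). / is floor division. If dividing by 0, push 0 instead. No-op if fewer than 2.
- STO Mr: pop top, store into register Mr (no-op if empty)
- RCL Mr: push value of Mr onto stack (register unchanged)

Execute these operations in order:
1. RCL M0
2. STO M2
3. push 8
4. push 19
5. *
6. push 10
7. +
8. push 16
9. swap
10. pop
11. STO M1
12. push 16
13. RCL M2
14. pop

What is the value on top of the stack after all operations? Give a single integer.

Answer: 16

Derivation:
After op 1 (RCL M0): stack=[0] mem=[0,0,0,0]
After op 2 (STO M2): stack=[empty] mem=[0,0,0,0]
After op 3 (push 8): stack=[8] mem=[0,0,0,0]
After op 4 (push 19): stack=[8,19] mem=[0,0,0,0]
After op 5 (*): stack=[152] mem=[0,0,0,0]
After op 6 (push 10): stack=[152,10] mem=[0,0,0,0]
After op 7 (+): stack=[162] mem=[0,0,0,0]
After op 8 (push 16): stack=[162,16] mem=[0,0,0,0]
After op 9 (swap): stack=[16,162] mem=[0,0,0,0]
After op 10 (pop): stack=[16] mem=[0,0,0,0]
After op 11 (STO M1): stack=[empty] mem=[0,16,0,0]
After op 12 (push 16): stack=[16] mem=[0,16,0,0]
After op 13 (RCL M2): stack=[16,0] mem=[0,16,0,0]
After op 14 (pop): stack=[16] mem=[0,16,0,0]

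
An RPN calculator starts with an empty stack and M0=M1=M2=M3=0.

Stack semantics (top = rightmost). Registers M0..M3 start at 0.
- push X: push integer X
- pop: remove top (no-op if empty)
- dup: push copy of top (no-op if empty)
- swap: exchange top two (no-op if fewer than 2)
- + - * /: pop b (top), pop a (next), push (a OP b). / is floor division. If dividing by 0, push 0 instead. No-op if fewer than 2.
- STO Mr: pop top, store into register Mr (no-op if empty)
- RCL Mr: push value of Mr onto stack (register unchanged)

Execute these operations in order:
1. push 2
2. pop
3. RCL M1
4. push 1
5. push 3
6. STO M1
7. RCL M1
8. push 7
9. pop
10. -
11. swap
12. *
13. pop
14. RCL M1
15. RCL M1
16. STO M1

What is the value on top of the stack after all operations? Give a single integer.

After op 1 (push 2): stack=[2] mem=[0,0,0,0]
After op 2 (pop): stack=[empty] mem=[0,0,0,0]
After op 3 (RCL M1): stack=[0] mem=[0,0,0,0]
After op 4 (push 1): stack=[0,1] mem=[0,0,0,0]
After op 5 (push 3): stack=[0,1,3] mem=[0,0,0,0]
After op 6 (STO M1): stack=[0,1] mem=[0,3,0,0]
After op 7 (RCL M1): stack=[0,1,3] mem=[0,3,0,0]
After op 8 (push 7): stack=[0,1,3,7] mem=[0,3,0,0]
After op 9 (pop): stack=[0,1,3] mem=[0,3,0,0]
After op 10 (-): stack=[0,-2] mem=[0,3,0,0]
After op 11 (swap): stack=[-2,0] mem=[0,3,0,0]
After op 12 (*): stack=[0] mem=[0,3,0,0]
After op 13 (pop): stack=[empty] mem=[0,3,0,0]
After op 14 (RCL M1): stack=[3] mem=[0,3,0,0]
After op 15 (RCL M1): stack=[3,3] mem=[0,3,0,0]
After op 16 (STO M1): stack=[3] mem=[0,3,0,0]

Answer: 3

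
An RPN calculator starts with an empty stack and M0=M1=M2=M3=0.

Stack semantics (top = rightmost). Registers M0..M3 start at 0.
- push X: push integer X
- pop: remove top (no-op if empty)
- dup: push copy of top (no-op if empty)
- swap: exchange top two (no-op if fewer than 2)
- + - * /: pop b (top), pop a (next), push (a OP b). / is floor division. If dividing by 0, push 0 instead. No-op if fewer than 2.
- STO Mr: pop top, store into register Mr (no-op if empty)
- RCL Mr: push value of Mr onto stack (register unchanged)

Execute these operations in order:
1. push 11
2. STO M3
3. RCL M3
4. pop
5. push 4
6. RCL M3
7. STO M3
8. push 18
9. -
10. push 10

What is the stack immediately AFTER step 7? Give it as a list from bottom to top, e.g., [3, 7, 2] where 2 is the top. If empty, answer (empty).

After op 1 (push 11): stack=[11] mem=[0,0,0,0]
After op 2 (STO M3): stack=[empty] mem=[0,0,0,11]
After op 3 (RCL M3): stack=[11] mem=[0,0,0,11]
After op 4 (pop): stack=[empty] mem=[0,0,0,11]
After op 5 (push 4): stack=[4] mem=[0,0,0,11]
After op 6 (RCL M3): stack=[4,11] mem=[0,0,0,11]
After op 7 (STO M3): stack=[4] mem=[0,0,0,11]

[4]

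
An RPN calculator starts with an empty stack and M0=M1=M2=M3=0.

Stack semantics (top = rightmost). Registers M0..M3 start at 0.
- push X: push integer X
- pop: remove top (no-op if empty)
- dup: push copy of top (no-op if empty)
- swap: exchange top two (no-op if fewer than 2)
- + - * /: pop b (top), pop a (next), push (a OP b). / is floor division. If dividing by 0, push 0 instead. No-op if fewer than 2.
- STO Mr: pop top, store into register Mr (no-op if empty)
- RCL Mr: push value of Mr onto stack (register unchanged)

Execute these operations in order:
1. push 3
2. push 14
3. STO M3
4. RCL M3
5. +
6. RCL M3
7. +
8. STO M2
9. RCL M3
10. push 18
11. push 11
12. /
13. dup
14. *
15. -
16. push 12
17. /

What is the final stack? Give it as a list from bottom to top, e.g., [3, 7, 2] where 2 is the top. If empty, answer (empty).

Answer: [1]

Derivation:
After op 1 (push 3): stack=[3] mem=[0,0,0,0]
After op 2 (push 14): stack=[3,14] mem=[0,0,0,0]
After op 3 (STO M3): stack=[3] mem=[0,0,0,14]
After op 4 (RCL M3): stack=[3,14] mem=[0,0,0,14]
After op 5 (+): stack=[17] mem=[0,0,0,14]
After op 6 (RCL M3): stack=[17,14] mem=[0,0,0,14]
After op 7 (+): stack=[31] mem=[0,0,0,14]
After op 8 (STO M2): stack=[empty] mem=[0,0,31,14]
After op 9 (RCL M3): stack=[14] mem=[0,0,31,14]
After op 10 (push 18): stack=[14,18] mem=[0,0,31,14]
After op 11 (push 11): stack=[14,18,11] mem=[0,0,31,14]
After op 12 (/): stack=[14,1] mem=[0,0,31,14]
After op 13 (dup): stack=[14,1,1] mem=[0,0,31,14]
After op 14 (*): stack=[14,1] mem=[0,0,31,14]
After op 15 (-): stack=[13] mem=[0,0,31,14]
After op 16 (push 12): stack=[13,12] mem=[0,0,31,14]
After op 17 (/): stack=[1] mem=[0,0,31,14]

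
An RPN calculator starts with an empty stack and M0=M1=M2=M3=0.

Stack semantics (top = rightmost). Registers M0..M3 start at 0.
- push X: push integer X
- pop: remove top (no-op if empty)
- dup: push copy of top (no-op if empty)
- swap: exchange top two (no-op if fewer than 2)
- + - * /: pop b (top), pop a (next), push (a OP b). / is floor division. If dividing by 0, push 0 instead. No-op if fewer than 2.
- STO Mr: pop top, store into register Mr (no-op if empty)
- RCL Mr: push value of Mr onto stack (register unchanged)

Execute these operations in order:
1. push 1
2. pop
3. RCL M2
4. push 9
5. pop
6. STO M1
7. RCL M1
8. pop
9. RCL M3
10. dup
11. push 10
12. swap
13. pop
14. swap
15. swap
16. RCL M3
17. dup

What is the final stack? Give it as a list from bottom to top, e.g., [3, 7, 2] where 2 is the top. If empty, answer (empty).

After op 1 (push 1): stack=[1] mem=[0,0,0,0]
After op 2 (pop): stack=[empty] mem=[0,0,0,0]
After op 3 (RCL M2): stack=[0] mem=[0,0,0,0]
After op 4 (push 9): stack=[0,9] mem=[0,0,0,0]
After op 5 (pop): stack=[0] mem=[0,0,0,0]
After op 6 (STO M1): stack=[empty] mem=[0,0,0,0]
After op 7 (RCL M1): stack=[0] mem=[0,0,0,0]
After op 8 (pop): stack=[empty] mem=[0,0,0,0]
After op 9 (RCL M3): stack=[0] mem=[0,0,0,0]
After op 10 (dup): stack=[0,0] mem=[0,0,0,0]
After op 11 (push 10): stack=[0,0,10] mem=[0,0,0,0]
After op 12 (swap): stack=[0,10,0] mem=[0,0,0,0]
After op 13 (pop): stack=[0,10] mem=[0,0,0,0]
After op 14 (swap): stack=[10,0] mem=[0,0,0,0]
After op 15 (swap): stack=[0,10] mem=[0,0,0,0]
After op 16 (RCL M3): stack=[0,10,0] mem=[0,0,0,0]
After op 17 (dup): stack=[0,10,0,0] mem=[0,0,0,0]

Answer: [0, 10, 0, 0]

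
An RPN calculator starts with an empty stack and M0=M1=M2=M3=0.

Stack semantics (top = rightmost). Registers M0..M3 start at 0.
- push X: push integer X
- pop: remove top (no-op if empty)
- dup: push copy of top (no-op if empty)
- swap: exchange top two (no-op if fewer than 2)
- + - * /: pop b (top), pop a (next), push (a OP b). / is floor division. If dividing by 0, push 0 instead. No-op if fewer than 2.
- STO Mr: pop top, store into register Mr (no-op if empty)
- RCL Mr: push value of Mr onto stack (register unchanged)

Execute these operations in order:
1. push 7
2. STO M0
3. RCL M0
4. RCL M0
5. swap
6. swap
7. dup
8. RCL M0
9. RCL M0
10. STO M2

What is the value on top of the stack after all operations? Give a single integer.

After op 1 (push 7): stack=[7] mem=[0,0,0,0]
After op 2 (STO M0): stack=[empty] mem=[7,0,0,0]
After op 3 (RCL M0): stack=[7] mem=[7,0,0,0]
After op 4 (RCL M0): stack=[7,7] mem=[7,0,0,0]
After op 5 (swap): stack=[7,7] mem=[7,0,0,0]
After op 6 (swap): stack=[7,7] mem=[7,0,0,0]
After op 7 (dup): stack=[7,7,7] mem=[7,0,0,0]
After op 8 (RCL M0): stack=[7,7,7,7] mem=[7,0,0,0]
After op 9 (RCL M0): stack=[7,7,7,7,7] mem=[7,0,0,0]
After op 10 (STO M2): stack=[7,7,7,7] mem=[7,0,7,0]

Answer: 7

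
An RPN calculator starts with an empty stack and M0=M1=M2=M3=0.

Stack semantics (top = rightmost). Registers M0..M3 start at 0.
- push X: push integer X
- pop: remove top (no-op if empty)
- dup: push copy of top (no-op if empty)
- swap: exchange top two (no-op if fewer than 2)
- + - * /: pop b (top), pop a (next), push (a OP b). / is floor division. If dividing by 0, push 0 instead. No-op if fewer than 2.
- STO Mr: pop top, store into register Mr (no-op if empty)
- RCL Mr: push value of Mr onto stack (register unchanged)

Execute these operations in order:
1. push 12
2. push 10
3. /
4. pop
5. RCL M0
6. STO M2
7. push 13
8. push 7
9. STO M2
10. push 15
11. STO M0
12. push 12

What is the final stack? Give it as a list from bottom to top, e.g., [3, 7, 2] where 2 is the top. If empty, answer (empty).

Answer: [13, 12]

Derivation:
After op 1 (push 12): stack=[12] mem=[0,0,0,0]
After op 2 (push 10): stack=[12,10] mem=[0,0,0,0]
After op 3 (/): stack=[1] mem=[0,0,0,0]
After op 4 (pop): stack=[empty] mem=[0,0,0,0]
After op 5 (RCL M0): stack=[0] mem=[0,0,0,0]
After op 6 (STO M2): stack=[empty] mem=[0,0,0,0]
After op 7 (push 13): stack=[13] mem=[0,0,0,0]
After op 8 (push 7): stack=[13,7] mem=[0,0,0,0]
After op 9 (STO M2): stack=[13] mem=[0,0,7,0]
After op 10 (push 15): stack=[13,15] mem=[0,0,7,0]
After op 11 (STO M0): stack=[13] mem=[15,0,7,0]
After op 12 (push 12): stack=[13,12] mem=[15,0,7,0]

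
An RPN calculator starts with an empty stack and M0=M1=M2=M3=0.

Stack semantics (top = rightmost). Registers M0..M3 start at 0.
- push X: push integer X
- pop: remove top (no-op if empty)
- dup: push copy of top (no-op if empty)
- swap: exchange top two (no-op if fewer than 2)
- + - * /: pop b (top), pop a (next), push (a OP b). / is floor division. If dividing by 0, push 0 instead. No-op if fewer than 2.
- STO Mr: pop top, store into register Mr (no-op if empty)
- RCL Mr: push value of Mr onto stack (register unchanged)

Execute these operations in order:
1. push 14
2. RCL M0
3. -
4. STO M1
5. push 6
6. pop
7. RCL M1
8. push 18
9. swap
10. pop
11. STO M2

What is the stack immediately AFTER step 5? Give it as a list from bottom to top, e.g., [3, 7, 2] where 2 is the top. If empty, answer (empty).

After op 1 (push 14): stack=[14] mem=[0,0,0,0]
After op 2 (RCL M0): stack=[14,0] mem=[0,0,0,0]
After op 3 (-): stack=[14] mem=[0,0,0,0]
After op 4 (STO M1): stack=[empty] mem=[0,14,0,0]
After op 5 (push 6): stack=[6] mem=[0,14,0,0]

[6]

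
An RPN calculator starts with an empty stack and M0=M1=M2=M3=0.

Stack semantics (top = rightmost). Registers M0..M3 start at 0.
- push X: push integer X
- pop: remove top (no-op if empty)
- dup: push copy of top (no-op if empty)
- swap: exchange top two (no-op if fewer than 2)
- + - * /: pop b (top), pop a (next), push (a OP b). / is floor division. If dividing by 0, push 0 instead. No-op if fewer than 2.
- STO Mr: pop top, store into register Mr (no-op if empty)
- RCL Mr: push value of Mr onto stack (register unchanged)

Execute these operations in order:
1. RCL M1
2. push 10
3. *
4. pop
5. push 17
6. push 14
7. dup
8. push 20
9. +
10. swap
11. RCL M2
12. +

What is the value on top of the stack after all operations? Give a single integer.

After op 1 (RCL M1): stack=[0] mem=[0,0,0,0]
After op 2 (push 10): stack=[0,10] mem=[0,0,0,0]
After op 3 (*): stack=[0] mem=[0,0,0,0]
After op 4 (pop): stack=[empty] mem=[0,0,0,0]
After op 5 (push 17): stack=[17] mem=[0,0,0,0]
After op 6 (push 14): stack=[17,14] mem=[0,0,0,0]
After op 7 (dup): stack=[17,14,14] mem=[0,0,0,0]
After op 8 (push 20): stack=[17,14,14,20] mem=[0,0,0,0]
After op 9 (+): stack=[17,14,34] mem=[0,0,0,0]
After op 10 (swap): stack=[17,34,14] mem=[0,0,0,0]
After op 11 (RCL M2): stack=[17,34,14,0] mem=[0,0,0,0]
After op 12 (+): stack=[17,34,14] mem=[0,0,0,0]

Answer: 14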